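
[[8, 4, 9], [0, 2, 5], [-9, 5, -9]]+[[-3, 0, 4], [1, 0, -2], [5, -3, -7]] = [[5, 4, 13], [1, 2, 3], [-4, 2, -16]]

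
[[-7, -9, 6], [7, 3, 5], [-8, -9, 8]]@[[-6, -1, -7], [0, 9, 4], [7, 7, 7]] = C[0][0] = (-7)*(-6) + (-9)*(0) + (6)*(7) = 84
C[0][1] = (-7)*(-1) + (-9)*(9) + (6)*(7) = -32
C[0][2] = (-7)*(-7) + (-9)*(4) + (6)*(7) = 55
C[1][0] = (7)*(-6) + (3)*(0) + (5)*(7) = -7
C[1][1] = (7)*(-1) + (3)*(9) + (5)*(7) = 55
C[1][2] = (7)*(-7) + (3)*(4) + (5)*(7) = -2
... (3 more cells)
= [[84, -32, 55], [-7, 55, -2], [104, -17, 76]]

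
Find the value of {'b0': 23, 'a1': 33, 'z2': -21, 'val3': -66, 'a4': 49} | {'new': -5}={'b0': 23, 'a1': 33, 'z2': -21, 'val3': -66, 'a4': 49, 'new': -5}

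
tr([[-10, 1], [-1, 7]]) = diagonal: (-10) + 7
= -3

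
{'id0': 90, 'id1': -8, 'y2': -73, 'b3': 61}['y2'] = -73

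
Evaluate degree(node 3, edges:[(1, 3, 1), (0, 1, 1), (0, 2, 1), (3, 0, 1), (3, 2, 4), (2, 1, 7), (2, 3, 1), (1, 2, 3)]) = 4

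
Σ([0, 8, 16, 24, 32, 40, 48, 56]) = 224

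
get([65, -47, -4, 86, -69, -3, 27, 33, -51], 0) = 65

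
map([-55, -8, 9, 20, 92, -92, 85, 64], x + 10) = -55+10=-45, -8+10=2, 9+10=19, 20+10=30, 92+10=102, -92+10=-82, 85+10=95, 64+10=74
= [-45, 2, 19, 30, 102, -82, 95, 74]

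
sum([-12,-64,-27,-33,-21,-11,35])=(-12) + (-64) + (-27) + (-33) + (-21) + (-11) + 35
= -133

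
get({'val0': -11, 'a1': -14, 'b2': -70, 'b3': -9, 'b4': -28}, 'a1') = -14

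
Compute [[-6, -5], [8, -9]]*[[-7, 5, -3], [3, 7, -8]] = C[0][0] = (-6)*(-7) + (-5)*(3) = 27
C[0][1] = (-6)*(5) + (-5)*(7) = -65
C[0][2] = (-6)*(-3) + (-5)*(-8) = 58
C[1][0] = (8)*(-7) + (-9)*(3) = -83
C[1][1] = (8)*(5) + (-9)*(7) = -23
C[1][2] = (8)*(-3) + (-9)*(-8) = 48
= [[27, -65, 58], [-83, -23, 48]]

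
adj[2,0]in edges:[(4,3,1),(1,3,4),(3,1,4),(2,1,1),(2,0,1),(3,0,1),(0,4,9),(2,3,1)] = 1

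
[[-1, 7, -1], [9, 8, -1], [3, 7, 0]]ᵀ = [[-1, 9, 3], [7, 8, 7], [-1, -1, 0]]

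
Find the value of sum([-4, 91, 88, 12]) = 187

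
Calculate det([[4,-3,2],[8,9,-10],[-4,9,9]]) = 996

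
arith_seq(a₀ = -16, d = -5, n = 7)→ [-16, -21, -26, -31, -36, -41, -46]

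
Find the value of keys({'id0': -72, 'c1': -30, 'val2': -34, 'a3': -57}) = ['id0', 'c1', 'val2', 'a3']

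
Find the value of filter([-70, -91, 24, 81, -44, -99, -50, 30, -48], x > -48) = [24, 81, -44, 30]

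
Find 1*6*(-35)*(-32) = 6720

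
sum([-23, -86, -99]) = (-23) + (-86) + (-99)
= -208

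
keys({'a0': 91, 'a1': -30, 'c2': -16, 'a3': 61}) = ['a0', 'a1', 'c2', 'a3']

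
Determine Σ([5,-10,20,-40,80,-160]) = -105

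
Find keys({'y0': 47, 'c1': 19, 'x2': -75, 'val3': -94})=['y0', 'c1', 'x2', 'val3']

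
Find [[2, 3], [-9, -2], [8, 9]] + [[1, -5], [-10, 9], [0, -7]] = [[3, -2], [-19, 7], [8, 2]]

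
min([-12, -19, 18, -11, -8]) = -19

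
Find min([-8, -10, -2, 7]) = -10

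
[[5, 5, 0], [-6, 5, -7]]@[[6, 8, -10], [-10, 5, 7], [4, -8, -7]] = [[-20, 65, -15], [-114, 33, 144]]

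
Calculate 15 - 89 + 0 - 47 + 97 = -24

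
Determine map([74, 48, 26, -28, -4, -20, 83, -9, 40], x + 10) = [84, 58, 36, -18, 6, -10, 93, 1, 50]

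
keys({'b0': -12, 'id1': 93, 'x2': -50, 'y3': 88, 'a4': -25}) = ['b0', 'id1', 'x2', 'y3', 'a4']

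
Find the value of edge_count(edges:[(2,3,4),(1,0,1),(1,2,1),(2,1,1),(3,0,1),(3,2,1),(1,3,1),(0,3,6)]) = 8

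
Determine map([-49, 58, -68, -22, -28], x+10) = [-39, 68, -58, -12, -18]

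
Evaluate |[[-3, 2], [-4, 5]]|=(-3)*(5) - (2)*(-4)
= -7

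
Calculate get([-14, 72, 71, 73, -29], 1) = 72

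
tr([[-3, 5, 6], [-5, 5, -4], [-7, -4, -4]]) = diagonal: (-3) + 5 + (-4)
= -2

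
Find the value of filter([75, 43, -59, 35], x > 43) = keep x where x > 43: 75✓, 43✗, -59✗, 35✗
= [75]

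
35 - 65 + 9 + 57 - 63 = -27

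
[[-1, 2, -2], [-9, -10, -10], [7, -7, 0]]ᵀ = [[-1, -9, 7], [2, -10, -7], [-2, -10, 0]]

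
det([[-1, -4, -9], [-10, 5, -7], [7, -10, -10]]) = 131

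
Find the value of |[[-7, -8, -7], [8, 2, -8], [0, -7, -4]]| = 584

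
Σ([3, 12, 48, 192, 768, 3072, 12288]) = 3 + 12 + 48 + 192 + 768 + 3072 + 12288
= 16383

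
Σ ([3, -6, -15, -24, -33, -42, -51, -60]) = 3 + (-6) + (-15) + (-24) + (-33) + (-42) + (-51) + (-60)
= -228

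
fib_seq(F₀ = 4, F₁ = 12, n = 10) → [4, 12, 16, 28, 44, 72, 116, 188, 304, 492]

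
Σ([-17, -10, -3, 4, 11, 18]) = 3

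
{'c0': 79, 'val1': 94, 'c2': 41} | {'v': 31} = {'c0': 79, 'val1': 94, 'c2': 41, 'v': 31}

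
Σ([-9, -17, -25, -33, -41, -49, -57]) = -231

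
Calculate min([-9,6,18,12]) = -9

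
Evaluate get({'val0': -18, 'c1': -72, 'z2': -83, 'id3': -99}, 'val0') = -18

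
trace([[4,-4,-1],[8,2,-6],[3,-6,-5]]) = 1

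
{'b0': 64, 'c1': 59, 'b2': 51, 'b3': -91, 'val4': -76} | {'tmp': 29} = {'b0': 64, 'c1': 59, 'b2': 51, 'b3': -91, 'val4': -76, 'tmp': 29}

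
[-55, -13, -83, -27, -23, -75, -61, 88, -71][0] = -55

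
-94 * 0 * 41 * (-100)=0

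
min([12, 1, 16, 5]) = 1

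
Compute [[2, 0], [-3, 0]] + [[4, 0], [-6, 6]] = [[6, 0], [-9, 6]]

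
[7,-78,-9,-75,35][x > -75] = [7, -9, 35]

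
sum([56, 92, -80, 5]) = 73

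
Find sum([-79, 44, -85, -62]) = (-79) + 44 + (-85) + (-62)
= -182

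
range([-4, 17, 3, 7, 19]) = 23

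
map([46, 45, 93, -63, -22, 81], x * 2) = 46*2=92, 45*2=90, 93*2=186, -63*2=-126, -22*2=-44, 81*2=162
= [92, 90, 186, -126, -44, 162]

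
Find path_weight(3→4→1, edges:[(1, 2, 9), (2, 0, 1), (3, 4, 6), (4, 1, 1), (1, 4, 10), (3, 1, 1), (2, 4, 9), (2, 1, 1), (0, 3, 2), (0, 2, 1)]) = w(3→4)=6 + w(4→1)=1
= 7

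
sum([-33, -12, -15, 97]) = (-33) + (-12) + (-15) + 97
= 37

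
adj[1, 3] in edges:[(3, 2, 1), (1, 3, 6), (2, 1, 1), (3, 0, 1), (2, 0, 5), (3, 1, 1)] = 6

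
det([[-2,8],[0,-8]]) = 16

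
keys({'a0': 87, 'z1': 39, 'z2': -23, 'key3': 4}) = ['a0', 'z1', 'z2', 'key3']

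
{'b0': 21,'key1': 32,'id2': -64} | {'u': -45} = {'b0': 21, 'key1': 32, 'id2': -64, 'u': -45}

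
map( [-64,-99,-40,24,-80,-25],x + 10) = -64+10=-54, -99+10=-89, -40+10=-30, 24+10=34, -80+10=-70, -25+10=-15
= [-54, -89, -30, 34, -70, -15]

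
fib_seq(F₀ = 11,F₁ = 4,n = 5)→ F_2 = F_1 + F_0 = 15
F_3 = F_2 + F_1 = 19
F_4 = F_3 + F_2 = 34
= [11, 4, 15, 19, 34]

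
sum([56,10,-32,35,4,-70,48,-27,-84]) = 56 + 10 + (-32) + 35 + 4 + (-70) + 48 + (-27) + (-84)
= -60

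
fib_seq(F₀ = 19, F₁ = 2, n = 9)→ [19, 2, 21, 23, 44, 67, 111, 178, 289]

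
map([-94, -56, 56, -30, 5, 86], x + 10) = [-84, -46, 66, -20, 15, 96]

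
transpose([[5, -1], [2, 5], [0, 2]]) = [[5, 2, 0], [-1, 5, 2]]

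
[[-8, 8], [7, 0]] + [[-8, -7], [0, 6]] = [[-16, 1], [7, 6]]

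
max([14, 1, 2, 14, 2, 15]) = 15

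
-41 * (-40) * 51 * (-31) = -2592840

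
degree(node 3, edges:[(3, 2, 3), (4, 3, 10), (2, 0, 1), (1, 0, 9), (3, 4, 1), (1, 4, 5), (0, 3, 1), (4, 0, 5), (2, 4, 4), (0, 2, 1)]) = incident: (3,2), (4,3), (3,4), (0,3)
= 4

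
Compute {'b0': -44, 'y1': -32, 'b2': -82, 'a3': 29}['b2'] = -82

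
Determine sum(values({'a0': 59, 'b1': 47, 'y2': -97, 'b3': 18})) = 27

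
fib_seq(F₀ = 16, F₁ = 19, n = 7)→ F_2 = F_1 + F_0 = 35
F_3 = F_2 + F_1 = 54
F_4 = F_3 + F_2 = 89
...
= [16, 19, 35, 54, 89, 143, 232]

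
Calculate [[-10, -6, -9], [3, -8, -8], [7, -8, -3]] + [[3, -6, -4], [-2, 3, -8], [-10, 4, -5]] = [[-7, -12, -13], [1, -5, -16], [-3, -4, -8]]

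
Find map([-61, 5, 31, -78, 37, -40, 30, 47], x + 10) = -61+10=-51, 5+10=15, 31+10=41, -78+10=-68, 37+10=47, -40+10=-30, 30+10=40, 47+10=57
= [-51, 15, 41, -68, 47, -30, 40, 57]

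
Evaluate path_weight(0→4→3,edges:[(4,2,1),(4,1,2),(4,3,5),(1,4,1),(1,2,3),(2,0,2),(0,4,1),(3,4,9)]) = 6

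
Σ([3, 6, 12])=3 + 6 + 12
= 21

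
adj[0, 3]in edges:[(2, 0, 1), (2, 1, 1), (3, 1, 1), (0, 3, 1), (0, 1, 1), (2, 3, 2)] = 1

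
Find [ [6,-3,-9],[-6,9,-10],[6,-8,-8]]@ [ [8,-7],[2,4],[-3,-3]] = C[0][0] = (6)*(8) + (-3)*(2) + (-9)*(-3) = 69
C[0][1] = (6)*(-7) + (-3)*(4) + (-9)*(-3) = -27
C[1][0] = (-6)*(8) + (9)*(2) + (-10)*(-3) = 0
C[1][1] = (-6)*(-7) + (9)*(4) + (-10)*(-3) = 108
C[2][0] = (6)*(8) + (-8)*(2) + (-8)*(-3) = 56
C[2][1] = (6)*(-7) + (-8)*(4) + (-8)*(-3) = -50
= [[69, -27], [0, 108], [56, -50]]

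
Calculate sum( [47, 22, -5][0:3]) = 64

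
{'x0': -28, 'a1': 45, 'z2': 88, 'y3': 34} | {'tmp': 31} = {'x0': -28, 'a1': 45, 'z2': 88, 'y3': 34, 'tmp': 31}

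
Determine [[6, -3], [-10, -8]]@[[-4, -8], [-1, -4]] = [[-21, -36], [48, 112]]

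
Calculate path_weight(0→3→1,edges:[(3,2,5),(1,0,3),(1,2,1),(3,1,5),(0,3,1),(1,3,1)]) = 6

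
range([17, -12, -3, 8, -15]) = 32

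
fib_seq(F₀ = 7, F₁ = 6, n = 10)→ [7, 6, 13, 19, 32, 51, 83, 134, 217, 351]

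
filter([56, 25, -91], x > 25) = [56]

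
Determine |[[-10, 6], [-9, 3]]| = 24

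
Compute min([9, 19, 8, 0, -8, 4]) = -8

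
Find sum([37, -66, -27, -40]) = -96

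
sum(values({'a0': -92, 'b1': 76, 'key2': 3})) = -13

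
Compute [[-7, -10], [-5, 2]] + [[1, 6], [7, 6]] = [[-6, -4], [2, 8]]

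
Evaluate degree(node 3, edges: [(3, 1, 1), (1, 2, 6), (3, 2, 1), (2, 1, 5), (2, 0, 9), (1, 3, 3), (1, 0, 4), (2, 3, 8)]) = incident: (3,1), (3,2), (1,3), (2,3)
= 4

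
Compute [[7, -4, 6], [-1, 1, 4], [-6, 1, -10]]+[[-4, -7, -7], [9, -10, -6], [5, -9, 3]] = [[3, -11, -1], [8, -9, -2], [-1, -8, -7]]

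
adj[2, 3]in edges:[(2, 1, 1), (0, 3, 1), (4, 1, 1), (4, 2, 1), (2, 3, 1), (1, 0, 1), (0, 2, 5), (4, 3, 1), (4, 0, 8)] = 1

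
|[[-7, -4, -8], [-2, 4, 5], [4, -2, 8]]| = -342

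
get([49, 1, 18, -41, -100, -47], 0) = 49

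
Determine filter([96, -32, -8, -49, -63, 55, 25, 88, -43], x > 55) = [96, 88]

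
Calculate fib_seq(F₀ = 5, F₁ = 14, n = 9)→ [5, 14, 19, 33, 52, 85, 137, 222, 359]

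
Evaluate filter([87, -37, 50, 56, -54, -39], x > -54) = keep x where x > -54: 87✓, -37✓, 50✓, 56✓, -54✗, -39✓
= [87, -37, 50, 56, -39]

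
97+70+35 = 202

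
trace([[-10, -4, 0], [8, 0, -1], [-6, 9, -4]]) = -14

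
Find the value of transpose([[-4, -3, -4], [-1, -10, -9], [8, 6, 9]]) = [[-4, -1, 8], [-3, -10, 6], [-4, -9, 9]]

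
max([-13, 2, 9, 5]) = 9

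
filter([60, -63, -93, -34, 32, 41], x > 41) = keep x where x > 41: 60✓, -63✗, -93✗, -34✗, 32✗, 41✗
= [60]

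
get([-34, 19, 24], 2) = 24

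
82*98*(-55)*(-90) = 39778200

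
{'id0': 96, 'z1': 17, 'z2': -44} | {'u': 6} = {'id0': 96, 'z1': 17, 'z2': -44, 'u': 6}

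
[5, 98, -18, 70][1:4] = [98, -18, 70]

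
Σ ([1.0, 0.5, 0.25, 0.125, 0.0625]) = 1.9375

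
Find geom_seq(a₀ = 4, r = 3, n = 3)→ a_0 = 4*3^0 = 4
a_1 = 4*3^1 = 12
a_2 = 4*3^2 = 36
= [4, 12, 36]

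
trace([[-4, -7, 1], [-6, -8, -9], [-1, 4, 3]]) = diagonal: (-4) + (-8) + 3
= -9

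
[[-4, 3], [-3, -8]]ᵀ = [[-4, -3], [3, -8]]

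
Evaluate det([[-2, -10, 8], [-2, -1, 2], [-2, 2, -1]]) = (1)*(-2)*det([[-1, 2], [2, -1]]) + (-1)*(-10)*det([[-2, 2], [-2, -1]]) + (1)*(8)*det([[-2, -1], [-2, 2]])
= 6 + 60 + -48
= 18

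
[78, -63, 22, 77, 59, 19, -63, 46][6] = -63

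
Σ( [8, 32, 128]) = 8 + 32 + 128
= 168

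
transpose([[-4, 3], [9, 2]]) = [[-4, 9], [3, 2]]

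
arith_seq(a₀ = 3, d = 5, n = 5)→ a_0 = 3 + 0*5 = 3
a_1 = 3 + 1*5 = 8
a_2 = 3 + 2*5 = 13
...
= [3, 8, 13, 18, 23]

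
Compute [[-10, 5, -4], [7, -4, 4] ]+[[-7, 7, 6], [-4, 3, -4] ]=[[-17, 12, 2], [3, -1, 0]]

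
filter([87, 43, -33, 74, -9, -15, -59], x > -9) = [87, 43, 74]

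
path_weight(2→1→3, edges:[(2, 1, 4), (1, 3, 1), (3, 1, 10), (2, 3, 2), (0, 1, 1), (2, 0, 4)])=w(2→1)=4 + w(1→3)=1
= 5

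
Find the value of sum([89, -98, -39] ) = 89 + (-98) + (-39)
= -48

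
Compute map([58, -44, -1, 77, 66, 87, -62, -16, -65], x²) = [3364, 1936, 1, 5929, 4356, 7569, 3844, 256, 4225]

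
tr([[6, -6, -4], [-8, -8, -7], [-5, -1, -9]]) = -11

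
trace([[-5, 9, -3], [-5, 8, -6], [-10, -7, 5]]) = diagonal: (-5) + 8 + 5
= 8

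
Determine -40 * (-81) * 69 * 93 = 20791080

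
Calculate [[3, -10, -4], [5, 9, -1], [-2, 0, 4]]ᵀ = [[3, 5, -2], [-10, 9, 0], [-4, -1, 4]]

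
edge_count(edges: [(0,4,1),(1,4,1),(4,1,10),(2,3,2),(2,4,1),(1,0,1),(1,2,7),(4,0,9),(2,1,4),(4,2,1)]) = 10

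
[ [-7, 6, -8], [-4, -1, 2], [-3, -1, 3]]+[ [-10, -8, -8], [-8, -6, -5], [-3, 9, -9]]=[[-17, -2, -16], [-12, -7, -3], [-6, 8, -6]]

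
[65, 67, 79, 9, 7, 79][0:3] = [65, 67, 79]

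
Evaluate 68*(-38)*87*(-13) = 2922504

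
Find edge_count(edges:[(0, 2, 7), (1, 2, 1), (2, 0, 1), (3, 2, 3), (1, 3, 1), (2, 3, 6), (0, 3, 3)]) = 7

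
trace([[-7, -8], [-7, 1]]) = -6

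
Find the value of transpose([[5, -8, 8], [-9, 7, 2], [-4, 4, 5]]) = [[5, -9, -4], [-8, 7, 4], [8, 2, 5]]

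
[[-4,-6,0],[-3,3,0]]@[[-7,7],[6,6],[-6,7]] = C[0][0] = (-4)*(-7) + (-6)*(6) + (0)*(-6) = -8
C[0][1] = (-4)*(7) + (-6)*(6) + (0)*(7) = -64
C[1][0] = (-3)*(-7) + (3)*(6) + (0)*(-6) = 39
C[1][1] = (-3)*(7) + (3)*(6) + (0)*(7) = -3
= [[-8, -64], [39, -3]]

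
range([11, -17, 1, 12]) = 29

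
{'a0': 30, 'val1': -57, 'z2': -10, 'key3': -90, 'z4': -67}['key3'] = -90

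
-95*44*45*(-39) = 7335900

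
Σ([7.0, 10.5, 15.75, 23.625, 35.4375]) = 7.0 + 10.5 + 15.75 + 23.625 + 35.4375
= 92.3125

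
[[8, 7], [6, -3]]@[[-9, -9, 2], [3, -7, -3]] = C[0][0] = (8)*(-9) + (7)*(3) = -51
C[0][1] = (8)*(-9) + (7)*(-7) = -121
C[0][2] = (8)*(2) + (7)*(-3) = -5
C[1][0] = (6)*(-9) + (-3)*(3) = -63
C[1][1] = (6)*(-9) + (-3)*(-7) = -33
C[1][2] = (6)*(2) + (-3)*(-3) = 21
= [[-51, -121, -5], [-63, -33, 21]]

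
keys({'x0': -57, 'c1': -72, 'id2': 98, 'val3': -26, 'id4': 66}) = ['x0', 'c1', 'id2', 'val3', 'id4']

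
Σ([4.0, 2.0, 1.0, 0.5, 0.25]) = 7.75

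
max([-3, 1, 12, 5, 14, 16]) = 16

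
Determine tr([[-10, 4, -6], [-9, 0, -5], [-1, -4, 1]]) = -9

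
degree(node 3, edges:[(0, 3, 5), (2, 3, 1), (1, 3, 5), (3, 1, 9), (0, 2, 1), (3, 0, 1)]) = 5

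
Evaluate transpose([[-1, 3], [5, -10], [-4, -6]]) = [[-1, 5, -4], [3, -10, -6]]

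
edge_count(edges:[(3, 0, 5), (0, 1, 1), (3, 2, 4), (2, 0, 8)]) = 4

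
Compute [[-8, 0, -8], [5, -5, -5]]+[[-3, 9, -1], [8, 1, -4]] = [[-11, 9, -9], [13, -4, -9]]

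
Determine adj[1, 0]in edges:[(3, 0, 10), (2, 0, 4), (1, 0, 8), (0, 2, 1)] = 8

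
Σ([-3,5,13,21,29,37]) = (-3) + 5 + 13 + 21 + 29 + 37
= 102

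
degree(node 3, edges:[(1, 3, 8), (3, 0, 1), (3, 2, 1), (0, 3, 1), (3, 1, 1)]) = 5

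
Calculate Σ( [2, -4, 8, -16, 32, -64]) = 2 + -4 + 8 + -16 + 32 + -64
= -42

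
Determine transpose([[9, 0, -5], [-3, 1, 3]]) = [[9, -3], [0, 1], [-5, 3]]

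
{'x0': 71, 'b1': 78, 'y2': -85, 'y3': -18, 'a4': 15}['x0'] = 71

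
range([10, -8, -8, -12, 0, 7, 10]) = 22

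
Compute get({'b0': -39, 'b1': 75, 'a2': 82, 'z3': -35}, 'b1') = 75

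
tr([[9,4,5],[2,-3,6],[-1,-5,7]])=13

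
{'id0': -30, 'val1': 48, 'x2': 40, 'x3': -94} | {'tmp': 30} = {'id0': -30, 'val1': 48, 'x2': 40, 'x3': -94, 'tmp': 30}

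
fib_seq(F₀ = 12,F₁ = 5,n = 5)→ F_2 = F_1 + F_0 = 17
F_3 = F_2 + F_1 = 22
F_4 = F_3 + F_2 = 39
= [12, 5, 17, 22, 39]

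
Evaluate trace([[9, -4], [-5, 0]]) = diagonal: 9 + 0
= 9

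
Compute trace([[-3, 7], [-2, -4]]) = -7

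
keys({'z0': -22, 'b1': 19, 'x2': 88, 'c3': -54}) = ['z0', 'b1', 'x2', 'c3']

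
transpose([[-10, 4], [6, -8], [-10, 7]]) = [[-10, 6, -10], [4, -8, 7]]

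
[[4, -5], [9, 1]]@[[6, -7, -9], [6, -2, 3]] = C[0][0] = (4)*(6) + (-5)*(6) = -6
C[0][1] = (4)*(-7) + (-5)*(-2) = -18
C[0][2] = (4)*(-9) + (-5)*(3) = -51
C[1][0] = (9)*(6) + (1)*(6) = 60
C[1][1] = (9)*(-7) + (1)*(-2) = -65
C[1][2] = (9)*(-9) + (1)*(3) = -78
= [[-6, -18, -51], [60, -65, -78]]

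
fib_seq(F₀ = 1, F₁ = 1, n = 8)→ [1, 1, 2, 3, 5, 8, 13, 21]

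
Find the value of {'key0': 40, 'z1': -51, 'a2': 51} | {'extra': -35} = {'key0': 40, 'z1': -51, 'a2': 51, 'extra': -35}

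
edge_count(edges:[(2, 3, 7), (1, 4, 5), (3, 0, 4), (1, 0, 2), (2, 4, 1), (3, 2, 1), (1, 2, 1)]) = 7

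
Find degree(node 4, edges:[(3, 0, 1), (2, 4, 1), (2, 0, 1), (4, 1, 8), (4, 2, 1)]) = incident: (2,4), (4,1), (4,2)
= 3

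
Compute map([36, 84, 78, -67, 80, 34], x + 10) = [46, 94, 88, -57, 90, 44]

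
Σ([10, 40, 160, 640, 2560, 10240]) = 10 + 40 + 160 + 640 + 2560 + 10240
= 13650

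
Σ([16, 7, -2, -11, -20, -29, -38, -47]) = 16 + 7 + (-2) + (-11) + (-20) + (-29) + (-38) + (-47)
= -124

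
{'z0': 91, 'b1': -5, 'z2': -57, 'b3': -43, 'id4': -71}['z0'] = 91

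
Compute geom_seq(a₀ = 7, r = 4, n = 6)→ [7, 28, 112, 448, 1792, 7168]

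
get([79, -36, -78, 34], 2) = -78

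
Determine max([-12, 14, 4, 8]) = 14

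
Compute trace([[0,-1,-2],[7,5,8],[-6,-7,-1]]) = 4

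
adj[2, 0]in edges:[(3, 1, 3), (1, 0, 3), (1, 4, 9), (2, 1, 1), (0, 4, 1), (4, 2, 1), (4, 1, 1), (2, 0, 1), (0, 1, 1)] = 1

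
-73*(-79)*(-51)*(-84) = 24705828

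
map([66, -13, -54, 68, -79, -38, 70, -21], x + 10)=[76, -3, -44, 78, -69, -28, 80, -11]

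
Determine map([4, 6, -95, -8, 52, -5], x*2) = [8, 12, -190, -16, 104, -10]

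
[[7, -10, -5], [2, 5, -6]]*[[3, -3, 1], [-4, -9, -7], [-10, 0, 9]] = C[0][0] = (7)*(3) + (-10)*(-4) + (-5)*(-10) = 111
C[0][1] = (7)*(-3) + (-10)*(-9) + (-5)*(0) = 69
C[0][2] = (7)*(1) + (-10)*(-7) + (-5)*(9) = 32
C[1][0] = (2)*(3) + (5)*(-4) + (-6)*(-10) = 46
C[1][1] = (2)*(-3) + (5)*(-9) + (-6)*(0) = -51
C[1][2] = (2)*(1) + (5)*(-7) + (-6)*(9) = -87
= [[111, 69, 32], [46, -51, -87]]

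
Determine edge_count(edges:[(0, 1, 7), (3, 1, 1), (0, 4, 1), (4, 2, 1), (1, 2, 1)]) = 5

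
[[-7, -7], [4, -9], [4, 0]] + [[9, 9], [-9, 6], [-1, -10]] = [[2, 2], [-5, -3], [3, -10]]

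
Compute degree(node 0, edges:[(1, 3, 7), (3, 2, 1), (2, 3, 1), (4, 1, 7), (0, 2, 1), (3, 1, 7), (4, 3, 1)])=incident: (0,2)
= 1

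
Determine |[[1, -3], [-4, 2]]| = (1)*(2) - (-3)*(-4)
= -10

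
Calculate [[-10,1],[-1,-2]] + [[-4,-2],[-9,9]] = [[-14, -1], [-10, 7]]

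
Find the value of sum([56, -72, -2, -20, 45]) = 56 + (-72) + (-2) + (-20) + 45
= 7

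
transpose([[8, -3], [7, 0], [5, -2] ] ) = [[8, 7, 5], [-3, 0, -2]]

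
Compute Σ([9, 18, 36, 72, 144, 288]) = 567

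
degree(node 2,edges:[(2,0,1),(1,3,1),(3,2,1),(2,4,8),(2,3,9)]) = 4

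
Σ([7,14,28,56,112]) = 7 + 14 + 28 + 56 + 112
= 217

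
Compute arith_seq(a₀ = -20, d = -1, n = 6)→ a_0 = -20 + 0*-1 = -20
a_1 = -20 + 1*-1 = -21
a_2 = -20 + 2*-1 = -22
...
= [-20, -21, -22, -23, -24, -25]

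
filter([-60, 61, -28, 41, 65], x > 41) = keep x where x > 41: -60✗, 61✓, -28✗, 41✗, 65✓
= [61, 65]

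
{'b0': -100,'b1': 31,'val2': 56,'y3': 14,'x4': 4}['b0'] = -100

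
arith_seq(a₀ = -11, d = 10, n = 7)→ [-11, -1, 9, 19, 29, 39, 49]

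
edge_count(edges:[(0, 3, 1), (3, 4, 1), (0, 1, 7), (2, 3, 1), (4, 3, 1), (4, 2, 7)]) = 6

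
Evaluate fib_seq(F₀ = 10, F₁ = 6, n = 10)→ F_2 = F_1 + F_0 = 16
F_3 = F_2 + F_1 = 22
F_4 = F_3 + F_2 = 38
...
= [10, 6, 16, 22, 38, 60, 98, 158, 256, 414]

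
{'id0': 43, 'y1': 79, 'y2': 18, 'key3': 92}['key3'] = 92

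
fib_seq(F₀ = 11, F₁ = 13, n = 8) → F_2 = F_1 + F_0 = 24
F_3 = F_2 + F_1 = 37
F_4 = F_3 + F_2 = 61
...
= [11, 13, 24, 37, 61, 98, 159, 257]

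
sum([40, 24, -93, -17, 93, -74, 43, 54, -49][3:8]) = 99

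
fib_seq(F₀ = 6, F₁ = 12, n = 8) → [6, 12, 18, 30, 48, 78, 126, 204]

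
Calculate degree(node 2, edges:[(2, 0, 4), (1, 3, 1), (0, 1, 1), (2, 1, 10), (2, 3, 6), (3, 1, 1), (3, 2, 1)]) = 4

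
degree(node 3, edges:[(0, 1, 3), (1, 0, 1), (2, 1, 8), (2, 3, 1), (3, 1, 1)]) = 2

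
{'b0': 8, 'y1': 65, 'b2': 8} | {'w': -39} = {'b0': 8, 'y1': 65, 'b2': 8, 'w': -39}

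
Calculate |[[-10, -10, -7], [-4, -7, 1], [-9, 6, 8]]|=(1)*(-10)*det([[-7, 1], [6, 8]]) + (-1)*(-10)*det([[-4, 1], [-9, 8]]) + (1)*(-7)*det([[-4, -7], [-9, 6]])
= 620 + -230 + 609
= 999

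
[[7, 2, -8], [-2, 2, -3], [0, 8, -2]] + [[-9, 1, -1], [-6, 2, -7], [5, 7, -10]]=[[-2, 3, -9], [-8, 4, -10], [5, 15, -12]]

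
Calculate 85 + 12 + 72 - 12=157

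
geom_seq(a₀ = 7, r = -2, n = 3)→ [7, -14, 28]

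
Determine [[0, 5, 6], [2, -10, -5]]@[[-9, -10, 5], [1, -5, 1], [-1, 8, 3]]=[[-1, 23, 23], [-23, -10, -15]]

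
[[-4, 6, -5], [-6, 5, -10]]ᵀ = [[-4, -6], [6, 5], [-5, -10]]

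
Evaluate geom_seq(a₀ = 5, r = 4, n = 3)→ a_0 = 5*4^0 = 5
a_1 = 5*4^1 = 20
a_2 = 5*4^2 = 80
= [5, 20, 80]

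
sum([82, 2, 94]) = 178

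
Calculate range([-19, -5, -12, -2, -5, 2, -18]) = 21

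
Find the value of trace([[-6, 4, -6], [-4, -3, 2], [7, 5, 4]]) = diagonal: (-6) + (-3) + 4
= -5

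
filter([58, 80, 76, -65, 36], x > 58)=[80, 76]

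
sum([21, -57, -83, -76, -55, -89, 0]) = -339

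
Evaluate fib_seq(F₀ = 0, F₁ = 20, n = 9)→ F_2 = F_1 + F_0 = 20
F_3 = F_2 + F_1 = 40
F_4 = F_3 + F_2 = 60
...
= [0, 20, 20, 40, 60, 100, 160, 260, 420]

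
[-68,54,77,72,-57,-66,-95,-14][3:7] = [72, -57, -66, -95]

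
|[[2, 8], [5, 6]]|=-28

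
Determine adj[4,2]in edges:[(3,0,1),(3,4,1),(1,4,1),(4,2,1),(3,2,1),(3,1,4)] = 1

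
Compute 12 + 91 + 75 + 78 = 256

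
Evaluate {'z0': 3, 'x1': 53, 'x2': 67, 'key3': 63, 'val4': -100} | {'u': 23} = {'z0': 3, 'x1': 53, 'x2': 67, 'key3': 63, 'val4': -100, 'u': 23}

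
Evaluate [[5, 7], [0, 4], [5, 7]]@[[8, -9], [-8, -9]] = [[-16, -108], [-32, -36], [-16, -108]]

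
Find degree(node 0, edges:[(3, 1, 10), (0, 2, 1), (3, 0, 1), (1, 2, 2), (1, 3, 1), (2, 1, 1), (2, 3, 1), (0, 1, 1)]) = incident: (0,2), (3,0), (0,1)
= 3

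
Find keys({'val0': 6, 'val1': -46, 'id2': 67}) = ['val0', 'val1', 'id2']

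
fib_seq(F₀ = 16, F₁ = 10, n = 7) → [16, 10, 26, 36, 62, 98, 160]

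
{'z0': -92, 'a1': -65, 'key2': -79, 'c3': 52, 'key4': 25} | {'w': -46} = {'z0': -92, 'a1': -65, 'key2': -79, 'c3': 52, 'key4': 25, 'w': -46}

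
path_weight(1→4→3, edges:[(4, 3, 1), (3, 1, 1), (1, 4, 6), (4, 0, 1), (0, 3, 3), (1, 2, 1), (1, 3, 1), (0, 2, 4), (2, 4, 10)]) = w(1→4)=6 + w(4→3)=1
= 7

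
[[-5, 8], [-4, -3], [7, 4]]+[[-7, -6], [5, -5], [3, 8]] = [[-12, 2], [1, -8], [10, 12]]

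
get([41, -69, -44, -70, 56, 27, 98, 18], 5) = 27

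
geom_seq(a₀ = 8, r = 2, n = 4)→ [8, 16, 32, 64]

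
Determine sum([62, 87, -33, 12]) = 128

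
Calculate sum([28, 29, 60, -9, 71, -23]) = 28 + 29 + 60 + (-9) + 71 + (-23)
= 156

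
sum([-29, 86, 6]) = 63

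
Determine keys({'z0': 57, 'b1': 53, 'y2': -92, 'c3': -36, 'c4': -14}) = ['z0', 'b1', 'y2', 'c3', 'c4']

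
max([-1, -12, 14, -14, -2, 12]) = 14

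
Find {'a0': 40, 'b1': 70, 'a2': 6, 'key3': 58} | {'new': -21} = {'a0': 40, 'b1': 70, 'a2': 6, 'key3': 58, 'new': -21}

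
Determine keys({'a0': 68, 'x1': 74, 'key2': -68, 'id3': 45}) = ['a0', 'x1', 'key2', 'id3']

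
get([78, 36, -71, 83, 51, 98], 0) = 78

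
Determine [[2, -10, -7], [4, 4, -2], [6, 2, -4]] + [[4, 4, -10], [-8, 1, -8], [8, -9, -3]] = [[6, -6, -17], [-4, 5, -10], [14, -7, -7]]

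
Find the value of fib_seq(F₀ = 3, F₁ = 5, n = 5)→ F_2 = F_1 + F_0 = 8
F_3 = F_2 + F_1 = 13
F_4 = F_3 + F_2 = 21
= [3, 5, 8, 13, 21]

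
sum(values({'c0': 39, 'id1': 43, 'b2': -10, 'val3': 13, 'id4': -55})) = 30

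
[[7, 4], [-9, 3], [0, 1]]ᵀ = [[7, -9, 0], [4, 3, 1]]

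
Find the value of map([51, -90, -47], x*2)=51*2=102, -90*2=-180, -47*2=-94
= [102, -180, -94]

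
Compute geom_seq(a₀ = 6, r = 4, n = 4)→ [6, 24, 96, 384]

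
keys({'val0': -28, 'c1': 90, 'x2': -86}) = ['val0', 'c1', 'x2']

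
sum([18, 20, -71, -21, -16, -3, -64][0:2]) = 38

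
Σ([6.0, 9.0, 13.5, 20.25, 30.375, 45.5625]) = 124.6875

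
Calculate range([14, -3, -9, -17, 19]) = 36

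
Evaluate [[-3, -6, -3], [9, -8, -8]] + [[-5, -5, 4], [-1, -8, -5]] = [[-8, -11, 1], [8, -16, -13]]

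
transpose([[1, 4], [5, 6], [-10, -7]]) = [[1, 5, -10], [4, 6, -7]]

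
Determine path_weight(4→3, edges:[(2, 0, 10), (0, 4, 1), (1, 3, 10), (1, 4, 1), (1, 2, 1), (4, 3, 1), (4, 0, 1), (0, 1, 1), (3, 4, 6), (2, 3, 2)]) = w(4→3)=1
= 1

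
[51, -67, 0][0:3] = [51, -67, 0]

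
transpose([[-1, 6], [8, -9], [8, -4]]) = [[-1, 8, 8], [6, -9, -4]]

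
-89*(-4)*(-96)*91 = -3110016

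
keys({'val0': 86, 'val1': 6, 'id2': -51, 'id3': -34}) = ['val0', 'val1', 'id2', 'id3']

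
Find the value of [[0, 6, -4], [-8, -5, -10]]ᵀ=[[0, -8], [6, -5], [-4, -10]]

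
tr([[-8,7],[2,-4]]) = diagonal: (-8) + (-4)
= -12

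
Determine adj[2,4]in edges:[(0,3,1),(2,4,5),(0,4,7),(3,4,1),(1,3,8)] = 5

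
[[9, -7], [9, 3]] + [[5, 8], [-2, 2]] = [[14, 1], [7, 5]]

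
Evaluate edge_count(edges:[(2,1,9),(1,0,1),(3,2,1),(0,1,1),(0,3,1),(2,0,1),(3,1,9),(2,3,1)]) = 8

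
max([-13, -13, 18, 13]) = 18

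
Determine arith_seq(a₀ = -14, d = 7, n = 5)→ a_0 = -14 + 0*7 = -14
a_1 = -14 + 1*7 = -7
a_2 = -14 + 2*7 = 0
...
= [-14, -7, 0, 7, 14]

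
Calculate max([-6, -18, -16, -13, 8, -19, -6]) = 8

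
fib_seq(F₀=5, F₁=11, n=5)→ F_2 = F_1 + F_0 = 16
F_3 = F_2 + F_1 = 27
F_4 = F_3 + F_2 = 43
= [5, 11, 16, 27, 43]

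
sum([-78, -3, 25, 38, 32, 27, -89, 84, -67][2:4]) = slice → [25, 38]
25 + 38
= 63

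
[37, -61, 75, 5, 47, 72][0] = 37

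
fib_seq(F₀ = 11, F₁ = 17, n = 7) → F_2 = F_1 + F_0 = 28
F_3 = F_2 + F_1 = 45
F_4 = F_3 + F_2 = 73
...
= [11, 17, 28, 45, 73, 118, 191]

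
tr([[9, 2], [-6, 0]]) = diagonal: 9 + 0
= 9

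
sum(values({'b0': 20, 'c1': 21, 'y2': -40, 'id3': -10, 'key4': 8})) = 20 + 21 + (-40) + (-10) + 8
= -1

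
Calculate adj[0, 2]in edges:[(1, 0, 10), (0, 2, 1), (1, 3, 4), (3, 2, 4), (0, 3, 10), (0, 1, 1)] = 1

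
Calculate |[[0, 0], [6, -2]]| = 0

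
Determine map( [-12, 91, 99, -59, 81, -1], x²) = [144, 8281, 9801, 3481, 6561, 1]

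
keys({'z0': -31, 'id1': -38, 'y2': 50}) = ['z0', 'id1', 'y2']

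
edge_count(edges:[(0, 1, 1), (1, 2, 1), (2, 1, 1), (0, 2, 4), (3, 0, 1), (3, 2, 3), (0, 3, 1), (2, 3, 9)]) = 8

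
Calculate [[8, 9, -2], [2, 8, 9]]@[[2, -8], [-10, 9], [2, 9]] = [[-78, -1], [-58, 137]]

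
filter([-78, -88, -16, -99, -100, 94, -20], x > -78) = keep x where x > -78: -78✗, -88✗, -16✓, -99✗, -100✗, 94✓, -20✓
= [-16, 94, -20]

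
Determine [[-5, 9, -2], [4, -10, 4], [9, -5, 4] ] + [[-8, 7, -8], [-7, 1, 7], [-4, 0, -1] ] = [[-13, 16, -10], [-3, -9, 11], [5, -5, 3]]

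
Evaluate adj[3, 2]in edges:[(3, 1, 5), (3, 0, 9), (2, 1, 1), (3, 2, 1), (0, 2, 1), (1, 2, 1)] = 1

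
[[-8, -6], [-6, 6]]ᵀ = [[-8, -6], [-6, 6]]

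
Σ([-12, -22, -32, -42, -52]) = (-12) + (-22) + (-32) + (-42) + (-52)
= -160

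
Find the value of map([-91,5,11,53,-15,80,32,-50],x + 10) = [-81, 15, 21, 63, -5, 90, 42, -40]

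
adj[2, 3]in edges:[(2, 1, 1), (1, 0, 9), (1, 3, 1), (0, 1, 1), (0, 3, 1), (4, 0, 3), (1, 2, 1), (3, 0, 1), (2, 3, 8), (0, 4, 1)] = 8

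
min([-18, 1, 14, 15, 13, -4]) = -18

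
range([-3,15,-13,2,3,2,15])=28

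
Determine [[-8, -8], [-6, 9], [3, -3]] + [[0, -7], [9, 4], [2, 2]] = [[-8, -15], [3, 13], [5, -1]]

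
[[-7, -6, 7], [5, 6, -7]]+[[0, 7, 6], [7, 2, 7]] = [[-7, 1, 13], [12, 8, 0]]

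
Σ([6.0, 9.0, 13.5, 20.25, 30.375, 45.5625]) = 6.0 + 9.0 + 13.5 + 20.25 + 30.375 + 45.5625
= 124.6875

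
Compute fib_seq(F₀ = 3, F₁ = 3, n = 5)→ F_2 = F_1 + F_0 = 6
F_3 = F_2 + F_1 = 9
F_4 = F_3 + F_2 = 15
= [3, 3, 6, 9, 15]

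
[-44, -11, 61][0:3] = [-44, -11, 61]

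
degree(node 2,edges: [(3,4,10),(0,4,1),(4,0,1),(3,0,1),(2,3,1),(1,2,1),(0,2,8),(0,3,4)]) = incident: (2,3), (1,2), (0,2)
= 3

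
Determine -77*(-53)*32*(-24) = -3134208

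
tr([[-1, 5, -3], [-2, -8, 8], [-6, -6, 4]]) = -5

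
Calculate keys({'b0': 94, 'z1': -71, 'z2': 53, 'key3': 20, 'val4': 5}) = ['b0', 'z1', 'z2', 'key3', 'val4']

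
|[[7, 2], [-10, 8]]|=(7)*(8) - (2)*(-10)
= 76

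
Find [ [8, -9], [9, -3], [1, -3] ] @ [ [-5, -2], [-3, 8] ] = [[-13, -88], [-36, -42], [4, -26]]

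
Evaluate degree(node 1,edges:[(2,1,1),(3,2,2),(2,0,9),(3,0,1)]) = incident: (2,1)
= 1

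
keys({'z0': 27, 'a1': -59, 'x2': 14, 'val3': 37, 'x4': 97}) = ['z0', 'a1', 'x2', 'val3', 'x4']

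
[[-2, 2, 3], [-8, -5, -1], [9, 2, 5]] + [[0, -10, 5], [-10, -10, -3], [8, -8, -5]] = [[-2, -8, 8], [-18, -15, -4], [17, -6, 0]]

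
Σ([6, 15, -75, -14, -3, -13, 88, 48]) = 52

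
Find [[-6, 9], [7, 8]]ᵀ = [[-6, 7], [9, 8]]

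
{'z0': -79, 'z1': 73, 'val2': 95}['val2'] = 95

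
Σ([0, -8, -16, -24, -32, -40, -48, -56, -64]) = -288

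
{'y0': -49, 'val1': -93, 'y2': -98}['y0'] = -49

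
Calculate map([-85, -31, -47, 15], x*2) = -85*2=-170, -31*2=-62, -47*2=-94, 15*2=30
= [-170, -62, -94, 30]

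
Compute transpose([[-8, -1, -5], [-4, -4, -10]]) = [[-8, -4], [-1, -4], [-5, -10]]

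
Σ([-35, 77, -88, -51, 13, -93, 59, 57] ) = (-35) + 77 + (-88) + (-51) + 13 + (-93) + 59 + 57
= -61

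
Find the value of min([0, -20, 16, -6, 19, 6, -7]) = -20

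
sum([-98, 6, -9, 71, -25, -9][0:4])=slice → [-98, 6, -9, 71]
(-98) + 6 + (-9) + 71
= -30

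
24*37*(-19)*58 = -978576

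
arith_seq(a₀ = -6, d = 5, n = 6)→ a_0 = -6 + 0*5 = -6
a_1 = -6 + 1*5 = -1
a_2 = -6 + 2*5 = 4
...
= [-6, -1, 4, 9, 14, 19]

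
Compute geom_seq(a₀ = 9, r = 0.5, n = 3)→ a_0 = 9*0.5^0 = 9.0
a_1 = 9*0.5^1 = 4.5
a_2 = 9*0.5^2 = 2.25
= [9.0, 4.5, 2.25]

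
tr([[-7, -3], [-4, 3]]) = -4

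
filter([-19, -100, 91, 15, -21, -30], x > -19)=keep x where x > -19: -19✗, -100✗, 91✓, 15✓, -21✗, -30✗
= [91, 15]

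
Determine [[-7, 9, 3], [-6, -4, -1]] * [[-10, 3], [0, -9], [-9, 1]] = C[0][0] = (-7)*(-10) + (9)*(0) + (3)*(-9) = 43
C[0][1] = (-7)*(3) + (9)*(-9) + (3)*(1) = -99
C[1][0] = (-6)*(-10) + (-4)*(0) + (-1)*(-9) = 69
C[1][1] = (-6)*(3) + (-4)*(-9) + (-1)*(1) = 17
= [[43, -99], [69, 17]]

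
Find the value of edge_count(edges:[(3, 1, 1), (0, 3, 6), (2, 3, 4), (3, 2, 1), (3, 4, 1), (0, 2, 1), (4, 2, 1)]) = 7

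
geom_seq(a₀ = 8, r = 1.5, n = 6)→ [8.0, 12.0, 18.0, 27.0, 40.5, 60.75]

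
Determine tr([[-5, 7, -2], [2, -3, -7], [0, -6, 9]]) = 1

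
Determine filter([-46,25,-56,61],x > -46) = keep x where x > -46: -46✗, 25✓, -56✗, 61✓
= [25, 61]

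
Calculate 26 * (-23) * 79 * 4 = -188968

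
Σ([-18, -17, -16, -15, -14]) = (-18) + (-17) + (-16) + (-15) + (-14)
= -80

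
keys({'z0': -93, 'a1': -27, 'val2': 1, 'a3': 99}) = ['z0', 'a1', 'val2', 'a3']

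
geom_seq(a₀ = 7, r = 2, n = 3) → a_0 = 7*2^0 = 7
a_1 = 7*2^1 = 14
a_2 = 7*2^2 = 28
= [7, 14, 28]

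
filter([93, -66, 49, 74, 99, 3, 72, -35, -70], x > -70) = keep x where x > -70: 93✓, -66✓, 49✓, 74✓, 99✓, 3✓, 72✓, -35✓, -70✗
= [93, -66, 49, 74, 99, 3, 72, -35]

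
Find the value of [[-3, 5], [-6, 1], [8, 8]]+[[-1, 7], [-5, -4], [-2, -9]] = [[-4, 12], [-11, -3], [6, -1]]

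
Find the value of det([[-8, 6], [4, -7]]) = (-8)*(-7) - (6)*(4)
= 32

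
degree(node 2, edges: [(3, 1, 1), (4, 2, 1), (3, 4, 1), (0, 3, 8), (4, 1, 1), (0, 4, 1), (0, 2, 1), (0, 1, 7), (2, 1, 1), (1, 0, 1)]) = incident: (4,2), (0,2), (2,1)
= 3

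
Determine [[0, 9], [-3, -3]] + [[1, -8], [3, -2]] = [[1, 1], [0, -5]]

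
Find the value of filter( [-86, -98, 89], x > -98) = keep x where x > -98: -86✓, -98✗, 89✓
= [-86, 89]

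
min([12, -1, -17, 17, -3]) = -17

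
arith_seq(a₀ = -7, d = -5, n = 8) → [-7, -12, -17, -22, -27, -32, -37, -42]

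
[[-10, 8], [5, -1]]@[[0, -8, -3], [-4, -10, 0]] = C[0][0] = (-10)*(0) + (8)*(-4) = -32
C[0][1] = (-10)*(-8) + (8)*(-10) = 0
C[0][2] = (-10)*(-3) + (8)*(0) = 30
C[1][0] = (5)*(0) + (-1)*(-4) = 4
C[1][1] = (5)*(-8) + (-1)*(-10) = -30
C[1][2] = (5)*(-3) + (-1)*(0) = -15
= [[-32, 0, 30], [4, -30, -15]]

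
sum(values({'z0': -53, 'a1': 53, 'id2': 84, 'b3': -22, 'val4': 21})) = 83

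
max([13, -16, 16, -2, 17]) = 17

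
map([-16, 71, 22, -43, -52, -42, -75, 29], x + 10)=-16+10=-6, 71+10=81, 22+10=32, -43+10=-33, -52+10=-42, -42+10=-32, -75+10=-65, 29+10=39
= [-6, 81, 32, -33, -42, -32, -65, 39]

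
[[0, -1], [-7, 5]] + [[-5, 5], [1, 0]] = [[-5, 4], [-6, 5]]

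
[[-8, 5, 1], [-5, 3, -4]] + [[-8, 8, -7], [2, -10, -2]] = [[-16, 13, -6], [-3, -7, -6]]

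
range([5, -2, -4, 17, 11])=21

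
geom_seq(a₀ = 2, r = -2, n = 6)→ [2, -4, 8, -16, 32, -64]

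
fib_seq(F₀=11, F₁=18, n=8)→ [11, 18, 29, 47, 76, 123, 199, 322]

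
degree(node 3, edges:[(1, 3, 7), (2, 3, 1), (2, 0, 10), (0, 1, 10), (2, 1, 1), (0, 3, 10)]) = 3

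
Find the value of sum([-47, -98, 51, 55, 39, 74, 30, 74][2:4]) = 106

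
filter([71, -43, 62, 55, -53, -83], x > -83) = [71, -43, 62, 55, -53]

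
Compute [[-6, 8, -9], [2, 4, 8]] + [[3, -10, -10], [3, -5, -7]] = [[-3, -2, -19], [5, -1, 1]]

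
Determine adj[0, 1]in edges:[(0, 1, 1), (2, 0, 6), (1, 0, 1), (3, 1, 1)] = 1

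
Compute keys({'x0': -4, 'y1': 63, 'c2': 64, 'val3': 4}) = ['x0', 'y1', 'c2', 'val3']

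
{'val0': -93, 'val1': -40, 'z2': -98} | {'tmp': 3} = {'val0': -93, 'val1': -40, 'z2': -98, 'tmp': 3}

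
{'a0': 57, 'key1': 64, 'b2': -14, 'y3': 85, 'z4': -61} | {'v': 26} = {'a0': 57, 'key1': 64, 'b2': -14, 'y3': 85, 'z4': -61, 'v': 26}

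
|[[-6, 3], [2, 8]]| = (-6)*(8) - (3)*(2)
= -54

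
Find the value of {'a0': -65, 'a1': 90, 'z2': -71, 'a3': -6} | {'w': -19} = {'a0': -65, 'a1': 90, 'z2': -71, 'a3': -6, 'w': -19}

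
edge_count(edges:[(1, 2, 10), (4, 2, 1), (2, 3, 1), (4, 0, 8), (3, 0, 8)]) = 5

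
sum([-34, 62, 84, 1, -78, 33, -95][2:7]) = slice → [84, 1, -78, 33, -95]
84 + 1 + (-78) + 33 + (-95)
= -55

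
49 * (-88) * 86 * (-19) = 7045808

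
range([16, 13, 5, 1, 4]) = 15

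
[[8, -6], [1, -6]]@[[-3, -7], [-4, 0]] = C[0][0] = (8)*(-3) + (-6)*(-4) = 0
C[0][1] = (8)*(-7) + (-6)*(0) = -56
C[1][0] = (1)*(-3) + (-6)*(-4) = 21
C[1][1] = (1)*(-7) + (-6)*(0) = -7
= [[0, -56], [21, -7]]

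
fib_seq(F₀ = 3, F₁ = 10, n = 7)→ F_2 = F_1 + F_0 = 13
F_3 = F_2 + F_1 = 23
F_4 = F_3 + F_2 = 36
...
= [3, 10, 13, 23, 36, 59, 95]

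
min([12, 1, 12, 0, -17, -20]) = -20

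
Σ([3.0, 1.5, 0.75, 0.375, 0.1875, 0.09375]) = 5.90625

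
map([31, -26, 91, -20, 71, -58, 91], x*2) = [62, -52, 182, -40, 142, -116, 182]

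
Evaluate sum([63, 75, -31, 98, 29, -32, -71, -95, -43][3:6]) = 95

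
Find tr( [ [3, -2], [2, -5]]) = -2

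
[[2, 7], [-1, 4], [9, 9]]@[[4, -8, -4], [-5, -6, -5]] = [[-27, -58, -43], [-24, -16, -16], [-9, -126, -81]]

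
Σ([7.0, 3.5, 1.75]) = 7.0 + 3.5 + 1.75
= 12.25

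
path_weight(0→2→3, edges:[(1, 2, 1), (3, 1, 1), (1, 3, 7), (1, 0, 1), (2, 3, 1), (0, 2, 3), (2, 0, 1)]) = w(0→2)=3 + w(2→3)=1
= 4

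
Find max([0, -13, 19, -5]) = 19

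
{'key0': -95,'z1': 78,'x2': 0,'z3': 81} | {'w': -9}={'key0': -95, 'z1': 78, 'x2': 0, 'z3': 81, 'w': -9}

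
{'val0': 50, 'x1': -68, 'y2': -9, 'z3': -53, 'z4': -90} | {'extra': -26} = {'val0': 50, 'x1': -68, 'y2': -9, 'z3': -53, 'z4': -90, 'extra': -26}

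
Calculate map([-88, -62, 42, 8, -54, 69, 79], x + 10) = -88+10=-78, -62+10=-52, 42+10=52, 8+10=18, -54+10=-44, 69+10=79, 79+10=89
= [-78, -52, 52, 18, -44, 79, 89]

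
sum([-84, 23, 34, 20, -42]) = -49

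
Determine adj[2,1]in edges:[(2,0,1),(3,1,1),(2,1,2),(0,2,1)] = 2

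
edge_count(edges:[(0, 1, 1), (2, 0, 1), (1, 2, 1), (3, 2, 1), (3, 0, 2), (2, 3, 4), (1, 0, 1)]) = 7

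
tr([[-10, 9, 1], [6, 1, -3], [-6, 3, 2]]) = -7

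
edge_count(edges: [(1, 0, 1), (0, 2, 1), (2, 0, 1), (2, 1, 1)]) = 4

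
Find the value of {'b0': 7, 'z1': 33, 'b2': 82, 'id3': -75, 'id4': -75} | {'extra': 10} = {'b0': 7, 'z1': 33, 'b2': 82, 'id3': -75, 'id4': -75, 'extra': 10}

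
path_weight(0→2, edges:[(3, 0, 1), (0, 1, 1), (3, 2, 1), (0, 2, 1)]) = w(0→2)=1
= 1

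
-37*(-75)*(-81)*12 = -2697300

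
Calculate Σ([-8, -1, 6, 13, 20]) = (-8) + (-1) + 6 + 13 + 20
= 30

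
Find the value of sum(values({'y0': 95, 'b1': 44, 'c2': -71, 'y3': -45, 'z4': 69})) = 92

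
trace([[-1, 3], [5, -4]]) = diagonal: (-1) + (-4)
= -5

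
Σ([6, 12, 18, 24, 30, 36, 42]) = 6 + 12 + 18 + 24 + 30 + 36 + 42
= 168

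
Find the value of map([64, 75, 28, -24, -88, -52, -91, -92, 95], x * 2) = 64*2=128, 75*2=150, 28*2=56, -24*2=-48, -88*2=-176, -52*2=-104, -91*2=-182, -92*2=-184, 95*2=190
= [128, 150, 56, -48, -176, -104, -182, -184, 190]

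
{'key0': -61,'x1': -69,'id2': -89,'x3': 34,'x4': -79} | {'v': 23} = {'key0': -61, 'x1': -69, 'id2': -89, 'x3': 34, 'x4': -79, 'v': 23}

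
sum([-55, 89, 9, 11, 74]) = (-55) + 89 + 9 + 11 + 74
= 128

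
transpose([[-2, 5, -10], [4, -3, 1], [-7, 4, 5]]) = [[-2, 4, -7], [5, -3, 4], [-10, 1, 5]]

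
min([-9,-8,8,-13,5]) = -13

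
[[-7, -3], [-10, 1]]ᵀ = [[-7, -10], [-3, 1]]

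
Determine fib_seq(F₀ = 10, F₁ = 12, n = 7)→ F_2 = F_1 + F_0 = 22
F_3 = F_2 + F_1 = 34
F_4 = F_3 + F_2 = 56
...
= [10, 12, 22, 34, 56, 90, 146]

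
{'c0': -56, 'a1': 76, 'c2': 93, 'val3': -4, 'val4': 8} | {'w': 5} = {'c0': -56, 'a1': 76, 'c2': 93, 'val3': -4, 'val4': 8, 'w': 5}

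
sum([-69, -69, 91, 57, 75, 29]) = 114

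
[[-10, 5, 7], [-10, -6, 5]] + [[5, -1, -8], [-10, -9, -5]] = [[-5, 4, -1], [-20, -15, 0]]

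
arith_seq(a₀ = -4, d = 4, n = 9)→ a_0 = -4 + 0*4 = -4
a_1 = -4 + 1*4 = 0
a_2 = -4 + 2*4 = 4
...
= [-4, 0, 4, 8, 12, 16, 20, 24, 28]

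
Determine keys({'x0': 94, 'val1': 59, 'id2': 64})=['x0', 'val1', 'id2']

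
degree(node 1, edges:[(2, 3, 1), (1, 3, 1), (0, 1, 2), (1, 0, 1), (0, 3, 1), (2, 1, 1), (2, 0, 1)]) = 4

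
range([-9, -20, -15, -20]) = 11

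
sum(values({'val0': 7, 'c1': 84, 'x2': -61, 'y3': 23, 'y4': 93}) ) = 7 + 84 + (-61) + 23 + 93
= 146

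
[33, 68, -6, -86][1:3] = [68, -6]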